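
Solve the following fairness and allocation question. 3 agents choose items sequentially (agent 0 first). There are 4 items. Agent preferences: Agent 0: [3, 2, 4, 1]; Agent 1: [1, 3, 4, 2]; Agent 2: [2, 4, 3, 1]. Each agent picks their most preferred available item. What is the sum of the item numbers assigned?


Step 1: Agent 0 picks item 3
Step 2: Agent 1 picks item 1
Step 3: Agent 2 picks item 2
Step 4: Sum = 3 + 1 + 2 = 6

6


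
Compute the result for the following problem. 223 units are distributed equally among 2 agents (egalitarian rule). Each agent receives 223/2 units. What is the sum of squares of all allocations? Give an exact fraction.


Step 1: Each agent's share = 223/2
Step 2: Square of each share = (223/2)^2 = 49729/4
Step 3: Sum of squares = 2 * 49729/4 = 49729/2

49729/2


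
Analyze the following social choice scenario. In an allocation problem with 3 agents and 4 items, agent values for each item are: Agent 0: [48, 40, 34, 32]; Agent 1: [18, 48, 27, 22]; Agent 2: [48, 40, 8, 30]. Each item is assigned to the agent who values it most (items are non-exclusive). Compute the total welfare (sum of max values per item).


Step 1: For each item, find the maximum value among all agents.
Step 2: Item 0 -> Agent 0 (value 48)
Step 3: Item 1 -> Agent 1 (value 48)
Step 4: Item 2 -> Agent 0 (value 34)
Step 5: Item 3 -> Agent 0 (value 32)
Step 6: Total welfare = 48 + 48 + 34 + 32 = 162

162


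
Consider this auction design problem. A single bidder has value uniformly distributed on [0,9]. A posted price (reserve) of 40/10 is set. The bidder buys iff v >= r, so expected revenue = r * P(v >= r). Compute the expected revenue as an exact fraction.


Step 1: Posted price r = 4, value support [0,9]
Step 2: P(v >= r) = (9 - 4)/9 = 5/9
Step 3: Expected revenue = r * P(v >= r) = 4 * 5/9
Step 4: Revenue = 20/9

20/9


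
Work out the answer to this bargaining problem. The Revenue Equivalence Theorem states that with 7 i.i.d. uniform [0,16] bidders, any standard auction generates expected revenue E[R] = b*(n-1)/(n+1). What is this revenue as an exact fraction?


Step 1: By Revenue Equivalence, expected revenue = b*(n-1)/(n+1)
Step 2: Substituting n = 7, b = 16
Step 3: Revenue = 16*(7-1)/(7+1) = 16*6/8
Step 4: Revenue = 96/8 = 12

12


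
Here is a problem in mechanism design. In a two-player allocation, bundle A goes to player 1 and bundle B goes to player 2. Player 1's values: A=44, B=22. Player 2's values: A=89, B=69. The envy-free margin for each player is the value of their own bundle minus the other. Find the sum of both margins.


Step 1: Player 1's margin = v1(A) - v1(B) = 44 - 22 = 22
Step 2: Player 2's margin = v2(B) - v2(A) = 69 - 89 = -20
Step 3: Total margin = 22 + -20 = 2

2


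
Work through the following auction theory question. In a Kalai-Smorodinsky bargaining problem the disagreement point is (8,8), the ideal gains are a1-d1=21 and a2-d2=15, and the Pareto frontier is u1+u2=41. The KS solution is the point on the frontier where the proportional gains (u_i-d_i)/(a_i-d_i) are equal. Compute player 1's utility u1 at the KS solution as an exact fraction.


Step 1: At the KS point, (u1-d1)/r1 = (u2-d2)/r2 = t and u1+u2 = 41
Step 2: u1 = d1 + r1*t and u2 = d2 + r2*t, so (d1 + r1*t) + (d2 + r2*t) = 41
Step 3: t = (41 - 8 - 8)/(21 + 15) = 25/36
Step 4: u1 = d1 + r1*t = 8 + 21 * 25/36 = 271/12
Step 5: (Check: u2 = d2 + r2*t = 221/12; u1+u2 = 271/12 + 221/12 = 41, on the frontier.)

271/12


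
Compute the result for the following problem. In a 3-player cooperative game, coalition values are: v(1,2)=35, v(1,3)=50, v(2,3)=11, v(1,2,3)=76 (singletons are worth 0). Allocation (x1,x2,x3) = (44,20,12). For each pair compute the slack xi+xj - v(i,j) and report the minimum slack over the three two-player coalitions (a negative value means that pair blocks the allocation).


Step 1: Slack for coalition (1,2): x1+x2 - v12 = 64 - 35 = 29
Step 2: Slack for coalition (1,3): x1+x3 - v13 = 56 - 50 = 6
Step 3: Slack for coalition (2,3): x2+x3 - v23 = 32 - 11 = 21
Step 4: Minimum slack = min(29, 6, 21) = 6, attained by (1,3); no pair can gain by deviating, so the allocation is in the core

6


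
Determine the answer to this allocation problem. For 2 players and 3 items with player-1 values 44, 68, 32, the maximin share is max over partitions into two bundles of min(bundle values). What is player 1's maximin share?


Step 1: Item values = 44, 68, 32
Step 2: Enumerate all 2-bundle partitions and take the smaller bundle:
  Partition 1: {44} vs {68,32} -> bundles 44, 100; min = 44
  Partition 2: {68} vs {44,32} -> bundles 68, 76; min = 68
  Partition 3: {32} vs {44,68} -> bundles 32, 112; min = 32
Step 3: MMS = max(44, 68, 32) = 68

68


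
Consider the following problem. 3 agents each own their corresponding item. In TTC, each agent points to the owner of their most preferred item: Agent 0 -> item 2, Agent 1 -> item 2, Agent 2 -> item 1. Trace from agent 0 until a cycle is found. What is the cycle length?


Step 1: Trace the pointer graph from agent 0: 0 -> 2 -> 1 -> 2
Step 2: A cycle is detected when we revisit agent 2
Step 3: The cycle is: 2 -> 1 -> 2
Step 4: Cycle length = 2

2


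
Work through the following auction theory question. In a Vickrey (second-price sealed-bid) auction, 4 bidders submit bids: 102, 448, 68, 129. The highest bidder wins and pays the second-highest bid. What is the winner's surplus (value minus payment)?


Step 1: Sort bids in descending order: 448, 129, 102, 68
Step 2: The winning bid is the highest: 448
Step 3: The payment equals the second-highest bid: 129
Step 4: Surplus = winner's bid - payment = 448 - 129 = 319

319


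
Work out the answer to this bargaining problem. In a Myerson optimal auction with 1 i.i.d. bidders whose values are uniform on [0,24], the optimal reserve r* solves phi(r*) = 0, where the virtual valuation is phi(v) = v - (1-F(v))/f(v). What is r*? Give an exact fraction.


Step 1: For U[0,24], F(v) = v/24 and f(v) = 1/24
Step 2: phi(v) = v - (1 - v/24)/(1/24) = v - (24 - v) = 2v - 24
Step 3: Set phi(r*) = 0: 2r* - 24 = 0
Step 4: r* = 24/2 = 12 (the number of bidders n = 1 does not enter)

12


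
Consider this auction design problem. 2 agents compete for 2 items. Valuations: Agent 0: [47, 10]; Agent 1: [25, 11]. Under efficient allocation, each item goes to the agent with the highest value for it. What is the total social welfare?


Step 1: For each item, find the maximum value among all agents.
Step 2: Item 0 -> Agent 0 (value 47)
Step 3: Item 1 -> Agent 1 (value 11)
Step 4: Total welfare = 47 + 11 = 58

58


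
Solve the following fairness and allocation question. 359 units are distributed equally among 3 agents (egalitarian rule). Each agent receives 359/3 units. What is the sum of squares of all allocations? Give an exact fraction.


Step 1: Each agent's share = 359/3
Step 2: Square of each share = (359/3)^2 = 128881/9
Step 3: Sum of squares = 3 * 128881/9 = 128881/3

128881/3


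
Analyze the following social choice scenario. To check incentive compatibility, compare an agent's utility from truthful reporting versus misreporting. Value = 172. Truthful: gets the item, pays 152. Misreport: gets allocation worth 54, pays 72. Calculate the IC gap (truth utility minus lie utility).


Step 1: U(truth) = value - payment = 172 - 152 = 20
Step 2: U(lie) = allocation - payment = 54 - 72 = -18
Step 3: IC gap = 20 - (-18) = 38

38


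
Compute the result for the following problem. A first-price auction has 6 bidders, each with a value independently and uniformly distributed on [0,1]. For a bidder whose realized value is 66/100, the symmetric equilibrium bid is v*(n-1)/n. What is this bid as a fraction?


Step 1: The symmetric BNE bidding function is b(v) = v * (n-1) / n
Step 2: Substitute v = 33/50 and n = 6
Step 3: b = 33/50 * 5/6
Step 4: b = 11/20

11/20


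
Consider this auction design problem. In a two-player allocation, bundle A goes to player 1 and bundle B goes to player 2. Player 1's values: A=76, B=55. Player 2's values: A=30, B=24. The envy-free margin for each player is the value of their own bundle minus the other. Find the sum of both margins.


Step 1: Player 1's margin = v1(A) - v1(B) = 76 - 55 = 21
Step 2: Player 2's margin = v2(B) - v2(A) = 24 - 30 = -6
Step 3: Total margin = 21 + -6 = 15

15


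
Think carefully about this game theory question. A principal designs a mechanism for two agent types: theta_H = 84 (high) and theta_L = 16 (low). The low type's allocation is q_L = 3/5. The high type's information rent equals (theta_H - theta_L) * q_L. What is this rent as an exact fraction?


Step 1: theta_H - theta_L = 84 - 16 = 68
Step 2: Information rent = (theta_H - theta_L) * q_L
Step 3: = 68 * 3/5
Step 4: = 204/5

204/5


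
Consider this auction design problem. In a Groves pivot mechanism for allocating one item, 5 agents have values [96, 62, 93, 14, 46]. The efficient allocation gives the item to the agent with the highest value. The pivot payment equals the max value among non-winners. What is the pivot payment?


Step 1: The efficient winner is agent 0 with value 96
Step 2: Other agents' values: [62, 93, 14, 46]
Step 3: Pivot payment = max(others) = 93
Step 4: The winner pays 93

93


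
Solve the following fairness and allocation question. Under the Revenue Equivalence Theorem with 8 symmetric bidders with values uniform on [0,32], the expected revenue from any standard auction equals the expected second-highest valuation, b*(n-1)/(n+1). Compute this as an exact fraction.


Step 1: By Revenue Equivalence, expected revenue = b*(n-1)/(n+1)
Step 2: Substituting n = 8, b = 32
Step 3: Revenue = 32*(8-1)/(8+1) = 32*7/9
Step 4: Revenue = 224/9

224/9


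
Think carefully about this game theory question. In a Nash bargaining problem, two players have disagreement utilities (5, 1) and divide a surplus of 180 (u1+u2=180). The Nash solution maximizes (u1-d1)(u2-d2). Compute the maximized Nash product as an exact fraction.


Step 1: The Nash solution splits surplus symmetrically above the disagreement point
Step 2: u1 = (total + d1 - d2)/2 = (180 + 5 - 1)/2 = 92
Step 3: u2 = (total - d1 + d2)/2 = (180 - 5 + 1)/2 = 88
Step 4: Nash product = (92 - 5) * (88 - 1)
Step 5: = 87 * 87 = 7569

7569


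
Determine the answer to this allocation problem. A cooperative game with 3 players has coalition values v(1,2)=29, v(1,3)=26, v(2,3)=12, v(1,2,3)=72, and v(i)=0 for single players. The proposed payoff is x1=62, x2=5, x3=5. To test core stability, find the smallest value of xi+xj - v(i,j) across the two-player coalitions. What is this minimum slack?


Step 1: Slack for coalition (1,2): x1+x2 - v12 = 67 - 29 = 38
Step 2: Slack for coalition (1,3): x1+x3 - v13 = 67 - 26 = 41
Step 3: Slack for coalition (2,3): x2+x3 - v23 = 10 - 12 = -2
Step 4: Minimum slack = min(38, 41, -2) = -2, attained by (2,3); coalition (2,3) can block (slack < 0), so the allocation is not in the core

-2


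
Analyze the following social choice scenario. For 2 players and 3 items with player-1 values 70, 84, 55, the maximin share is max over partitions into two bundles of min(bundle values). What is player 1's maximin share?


Step 1: Item values = 70, 84, 55
Step 2: Enumerate all 2-bundle partitions and take the smaller bundle:
  Partition 1: {70} vs {84,55} -> bundles 70, 139; min = 70
  Partition 2: {84} vs {70,55} -> bundles 84, 125; min = 84
  Partition 3: {55} vs {70,84} -> bundles 55, 154; min = 55
Step 3: MMS = max(70, 84, 55) = 84

84


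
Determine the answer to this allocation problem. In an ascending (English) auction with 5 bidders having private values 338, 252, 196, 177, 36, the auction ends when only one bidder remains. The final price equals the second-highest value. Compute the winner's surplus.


Step 1: Identify the highest value: 338
Step 2: Identify the second-highest value: 252
Step 3: The final price = second-highest value = 252
Step 4: Surplus = 338 - 252 = 86

86


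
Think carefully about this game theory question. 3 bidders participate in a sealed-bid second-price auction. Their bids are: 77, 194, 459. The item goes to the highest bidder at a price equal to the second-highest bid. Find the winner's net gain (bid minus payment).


Step 1: Sort bids in descending order: 459, 194, 77
Step 2: The winning bid is the highest: 459
Step 3: The payment equals the second-highest bid: 194
Step 4: Surplus = winner's bid - payment = 459 - 194 = 265

265


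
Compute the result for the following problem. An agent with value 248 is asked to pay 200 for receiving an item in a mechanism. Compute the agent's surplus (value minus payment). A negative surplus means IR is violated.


Step 1: Surplus = value - payment = 248 - 200 = 48
Step 2: IR is satisfied (surplus >= 0)

48


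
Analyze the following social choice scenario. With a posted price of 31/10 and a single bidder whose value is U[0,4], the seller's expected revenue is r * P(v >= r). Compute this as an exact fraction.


Step 1: Posted price r = 31/10, value support [0,4]
Step 2: P(v >= r) = (4 - 31/10)/4 = 9/40
Step 3: Expected revenue = r * P(v >= r) = 31/10 * 9/40
Step 4: Revenue = 279/400

279/400


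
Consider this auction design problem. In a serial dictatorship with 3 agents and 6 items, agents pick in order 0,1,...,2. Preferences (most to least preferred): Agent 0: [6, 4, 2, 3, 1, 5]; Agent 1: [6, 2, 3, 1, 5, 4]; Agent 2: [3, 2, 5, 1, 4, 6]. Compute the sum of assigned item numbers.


Step 1: Agent 0 picks item 6
Step 2: Agent 1 picks item 2
Step 3: Agent 2 picks item 3
Step 4: Sum = 6 + 2 + 3 = 11

11


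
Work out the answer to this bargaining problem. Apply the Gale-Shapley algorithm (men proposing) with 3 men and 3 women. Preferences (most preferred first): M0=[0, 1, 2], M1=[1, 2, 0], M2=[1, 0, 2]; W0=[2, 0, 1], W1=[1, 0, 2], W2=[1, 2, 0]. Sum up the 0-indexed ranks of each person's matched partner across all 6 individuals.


Step 1: Run Gale-Shapley (men propose, women hold best offer):
  M0 proposes to W0; she accepts
  M1 proposes to W1; she accepts
  M2 proposes to W1; rejected
  M2 proposes to W0; she switches from M0
  M0 proposes to W1; rejected
  M0 proposes to W2; she accepts
Step 2: Final matching: W0-M2, W1-M1, W2-M0
Step 3: 0-indexed ranks (man's rank of his match, then woman's): 1 + 0 + 0 + 0 + 2 + 2
Step 4: Total rank sum = 5

5


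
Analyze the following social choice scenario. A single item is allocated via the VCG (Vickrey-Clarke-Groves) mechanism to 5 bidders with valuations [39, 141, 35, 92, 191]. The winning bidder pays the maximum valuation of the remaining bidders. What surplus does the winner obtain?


Step 1: The winner is the agent with the highest value: agent 4 with value 191
Step 2: Values of other agents: [39, 141, 35, 92]
Step 3: VCG payment = max of others' values = 141
Step 4: Surplus = 191 - 141 = 50

50


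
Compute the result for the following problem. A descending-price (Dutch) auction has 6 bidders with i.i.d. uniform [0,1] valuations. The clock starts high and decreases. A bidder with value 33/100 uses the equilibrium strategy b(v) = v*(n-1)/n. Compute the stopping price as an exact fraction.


Step 1: Dutch auctions are strategically equivalent to first-price auctions
Step 2: The equilibrium bid is b(v) = v*(n-1)/n
Step 3: b = 33/100 * 5/6
Step 4: b = 11/40

11/40


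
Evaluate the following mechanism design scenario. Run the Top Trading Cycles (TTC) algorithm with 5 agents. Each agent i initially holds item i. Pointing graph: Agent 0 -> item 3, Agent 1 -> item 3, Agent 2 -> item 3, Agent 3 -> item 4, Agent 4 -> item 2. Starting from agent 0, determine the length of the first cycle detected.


Step 1: Trace the pointer graph from agent 0: 0 -> 3 -> 4 -> 2 -> 3
Step 2: A cycle is detected when we revisit agent 3
Step 3: The cycle is: 3 -> 4 -> 2 -> 3
Step 4: Cycle length = 3

3


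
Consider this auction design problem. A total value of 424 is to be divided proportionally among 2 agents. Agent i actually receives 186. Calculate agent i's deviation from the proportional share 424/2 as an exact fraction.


Step 1: Proportional share = 424/2 = 212
Step 2: Agent's actual allocation = 186
Step 3: Excess = 186 - 212 = -26

-26


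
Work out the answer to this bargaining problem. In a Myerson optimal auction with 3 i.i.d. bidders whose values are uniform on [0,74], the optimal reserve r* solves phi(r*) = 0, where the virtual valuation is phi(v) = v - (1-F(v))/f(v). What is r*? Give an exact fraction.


Step 1: For U[0,74], F(v) = v/74 and f(v) = 1/74
Step 2: phi(v) = v - (1 - v/74)/(1/74) = v - (74 - v) = 2v - 74
Step 3: Set phi(r*) = 0: 2r* - 74 = 0
Step 4: r* = 74/2 = 37 (the number of bidders n = 3 does not enter)

37


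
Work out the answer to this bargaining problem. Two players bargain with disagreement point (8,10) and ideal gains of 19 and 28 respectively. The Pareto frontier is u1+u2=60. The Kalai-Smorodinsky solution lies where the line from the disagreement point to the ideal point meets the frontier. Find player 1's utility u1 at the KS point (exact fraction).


Step 1: At the KS point, (u1-d1)/r1 = (u2-d2)/r2 = t and u1+u2 = 60
Step 2: u1 = d1 + r1*t and u2 = d2 + r2*t, so (d1 + r1*t) + (d2 + r2*t) = 60
Step 3: t = (60 - 8 - 10)/(19 + 28) = 42/47
Step 4: u1 = d1 + r1*t = 8 + 19 * 42/47 = 1174/47
Step 5: (Check: u2 = d2 + r2*t = 1646/47; u1+u2 = 1174/47 + 1646/47 = 60, on the frontier.)

1174/47


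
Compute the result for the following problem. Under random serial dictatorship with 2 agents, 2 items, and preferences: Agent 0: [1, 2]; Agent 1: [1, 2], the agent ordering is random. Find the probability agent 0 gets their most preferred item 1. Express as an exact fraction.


Step 1: Agent 0 wants item 1
Step 2: There are 2 possible orderings of agents
Step 3: In 1 orderings, agent 0 gets item 1
Step 4: Probability = 1/2

1/2


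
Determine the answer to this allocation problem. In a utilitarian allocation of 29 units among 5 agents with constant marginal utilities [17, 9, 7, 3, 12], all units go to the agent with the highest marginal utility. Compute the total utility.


Step 1: The marginal utilities are [17, 9, 7, 3, 12]
Step 2: The highest marginal utility is 17
Step 3: All 29 units go to that agent
Step 4: Total utility = 17 * 29 = 493

493


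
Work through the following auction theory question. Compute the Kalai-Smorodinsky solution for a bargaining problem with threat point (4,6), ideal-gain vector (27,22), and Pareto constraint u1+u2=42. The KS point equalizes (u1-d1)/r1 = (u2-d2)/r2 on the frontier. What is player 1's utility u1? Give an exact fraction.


Step 1: At the KS point, (u1-d1)/r1 = (u2-d2)/r2 = t and u1+u2 = 42
Step 2: u1 = d1 + r1*t and u2 = d2 + r2*t, so (d1 + r1*t) + (d2 + r2*t) = 42
Step 3: t = (42 - 4 - 6)/(27 + 22) = 32/49
Step 4: u1 = d1 + r1*t = 4 + 27 * 32/49 = 1060/49
Step 5: (Check: u2 = d2 + r2*t = 998/49; u1+u2 = 1060/49 + 998/49 = 42, on the frontier.)

1060/49


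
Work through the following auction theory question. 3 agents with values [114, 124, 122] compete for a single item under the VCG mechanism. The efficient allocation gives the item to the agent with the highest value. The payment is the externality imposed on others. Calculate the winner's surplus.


Step 1: The winner is the agent with the highest value: agent 1 with value 124
Step 2: Values of other agents: [114, 122]
Step 3: VCG payment = max of others' values = 122
Step 4: Surplus = 124 - 122 = 2

2


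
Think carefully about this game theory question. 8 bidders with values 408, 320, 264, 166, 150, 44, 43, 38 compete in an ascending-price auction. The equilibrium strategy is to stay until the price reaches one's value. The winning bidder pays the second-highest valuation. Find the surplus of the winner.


Step 1: Identify the highest value: 408
Step 2: Identify the second-highest value: 320
Step 3: The final price = second-highest value = 320
Step 4: Surplus = 408 - 320 = 88

88


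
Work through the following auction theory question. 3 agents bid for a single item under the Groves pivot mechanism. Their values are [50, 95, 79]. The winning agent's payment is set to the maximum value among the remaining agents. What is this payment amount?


Step 1: The efficient winner is agent 1 with value 95
Step 2: Other agents' values: [50, 79]
Step 3: Pivot payment = max(others) = 79
Step 4: The winner pays 79

79


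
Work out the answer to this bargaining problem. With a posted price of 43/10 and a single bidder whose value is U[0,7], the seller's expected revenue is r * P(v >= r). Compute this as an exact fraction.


Step 1: Posted price r = 43/10, value support [0,7]
Step 2: P(v >= r) = (7 - 43/10)/7 = 27/70
Step 3: Expected revenue = r * P(v >= r) = 43/10 * 27/70
Step 4: Revenue = 1161/700

1161/700


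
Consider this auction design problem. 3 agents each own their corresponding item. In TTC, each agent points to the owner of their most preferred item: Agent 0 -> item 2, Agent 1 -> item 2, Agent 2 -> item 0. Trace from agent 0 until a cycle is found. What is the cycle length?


Step 1: Trace the pointer graph from agent 0: 0 -> 2 -> 0
Step 2: A cycle is detected when we revisit agent 0
Step 3: The cycle is: 0 -> 2 -> 0
Step 4: Cycle length = 2

2


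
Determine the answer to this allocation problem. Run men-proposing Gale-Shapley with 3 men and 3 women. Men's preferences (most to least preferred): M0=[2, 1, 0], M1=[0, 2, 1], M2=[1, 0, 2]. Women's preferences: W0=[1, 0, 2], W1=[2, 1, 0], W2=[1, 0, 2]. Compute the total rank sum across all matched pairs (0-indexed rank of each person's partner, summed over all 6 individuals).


Step 1: Run Gale-Shapley (men propose, women hold best offer):
  M0 proposes to W2; she accepts
  M1 proposes to W0; she accepts
  M2 proposes to W1; she accepts
Step 2: Final matching: W0-M1, W1-M2, W2-M0
Step 3: 0-indexed ranks (man's rank of his match, then woman's): 0 + 0 + 0 + 0 + 0 + 1
Step 4: Total rank sum = 1

1


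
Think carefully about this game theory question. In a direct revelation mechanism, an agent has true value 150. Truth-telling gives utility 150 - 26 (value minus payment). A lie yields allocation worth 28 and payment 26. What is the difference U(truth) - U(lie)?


Step 1: U(truth) = value - payment = 150 - 26 = 124
Step 2: U(lie) = allocation - payment = 28 - 26 = 2
Step 3: IC gap = 124 - 2 = 122

122


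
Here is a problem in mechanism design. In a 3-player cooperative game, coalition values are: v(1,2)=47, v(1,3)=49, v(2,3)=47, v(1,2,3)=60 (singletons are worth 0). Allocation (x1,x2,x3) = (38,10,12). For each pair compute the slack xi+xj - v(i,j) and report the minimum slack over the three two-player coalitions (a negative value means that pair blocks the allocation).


Step 1: Slack for coalition (1,2): x1+x2 - v12 = 48 - 47 = 1
Step 2: Slack for coalition (1,3): x1+x3 - v13 = 50 - 49 = 1
Step 3: Slack for coalition (2,3): x2+x3 - v23 = 22 - 47 = -25
Step 4: Minimum slack = min(1, 1, -25) = -25, attained by (2,3); coalition (2,3) can block (slack < 0), so the allocation is not in the core

-25


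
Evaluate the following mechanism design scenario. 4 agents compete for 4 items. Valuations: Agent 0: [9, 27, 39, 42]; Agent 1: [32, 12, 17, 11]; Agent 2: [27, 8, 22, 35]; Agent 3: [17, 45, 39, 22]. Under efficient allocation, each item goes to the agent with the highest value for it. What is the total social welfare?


Step 1: For each item, find the maximum value among all agents.
Step 2: Item 0 -> Agent 1 (value 32)
Step 3: Item 1 -> Agent 3 (value 45)
Step 4: Item 2 -> Agent 0 (value 39)
Step 5: Item 3 -> Agent 0 (value 42)
Step 6: Total welfare = 32 + 45 + 39 + 42 = 158

158


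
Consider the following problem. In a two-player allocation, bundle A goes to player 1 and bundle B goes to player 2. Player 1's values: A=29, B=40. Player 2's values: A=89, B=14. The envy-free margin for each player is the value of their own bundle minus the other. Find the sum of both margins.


Step 1: Player 1's margin = v1(A) - v1(B) = 29 - 40 = -11
Step 2: Player 2's margin = v2(B) - v2(A) = 14 - 89 = -75
Step 3: Total margin = -11 + -75 = -86

-86


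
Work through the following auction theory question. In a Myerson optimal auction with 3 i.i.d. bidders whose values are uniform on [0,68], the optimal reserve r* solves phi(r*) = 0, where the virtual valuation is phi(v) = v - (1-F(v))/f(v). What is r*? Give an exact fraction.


Step 1: For U[0,68], F(v) = v/68 and f(v) = 1/68
Step 2: phi(v) = v - (1 - v/68)/(1/68) = v - (68 - v) = 2v - 68
Step 3: Set phi(r*) = 0: 2r* - 68 = 0
Step 4: r* = 68/2 = 34 (the number of bidders n = 3 does not enter)

34


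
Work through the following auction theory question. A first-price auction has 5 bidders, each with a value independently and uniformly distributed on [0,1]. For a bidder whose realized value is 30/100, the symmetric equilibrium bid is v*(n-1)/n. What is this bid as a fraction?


Step 1: The symmetric BNE bidding function is b(v) = v * (n-1) / n
Step 2: Substitute v = 3/10 and n = 5
Step 3: b = 3/10 * 4/5
Step 4: b = 6/25

6/25


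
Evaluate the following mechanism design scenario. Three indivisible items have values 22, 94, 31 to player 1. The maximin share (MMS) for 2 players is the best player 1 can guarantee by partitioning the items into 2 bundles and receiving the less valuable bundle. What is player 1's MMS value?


Step 1: Item values = 22, 94, 31
Step 2: Enumerate all 2-bundle partitions and take the smaller bundle:
  Partition 1: {22} vs {94,31} -> bundles 22, 125; min = 22
  Partition 2: {94} vs {22,31} -> bundles 94, 53; min = 53
  Partition 3: {31} vs {22,94} -> bundles 31, 116; min = 31
Step 3: MMS = max(22, 53, 31) = 53

53


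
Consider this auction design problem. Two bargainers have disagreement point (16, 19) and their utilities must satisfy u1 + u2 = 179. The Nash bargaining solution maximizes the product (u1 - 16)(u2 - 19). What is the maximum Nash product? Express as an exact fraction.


Step 1: The Nash solution splits surplus symmetrically above the disagreement point
Step 2: u1 = (total + d1 - d2)/2 = (179 + 16 - 19)/2 = 88
Step 3: u2 = (total - d1 + d2)/2 = (179 - 16 + 19)/2 = 91
Step 4: Nash product = (88 - 16) * (91 - 19)
Step 5: = 72 * 72 = 5184

5184


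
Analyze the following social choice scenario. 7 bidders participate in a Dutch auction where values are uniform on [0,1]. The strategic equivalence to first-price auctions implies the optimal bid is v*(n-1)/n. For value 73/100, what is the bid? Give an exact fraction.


Step 1: Dutch auctions are strategically equivalent to first-price auctions
Step 2: The equilibrium bid is b(v) = v*(n-1)/n
Step 3: b = 73/100 * 6/7
Step 4: b = 219/350

219/350


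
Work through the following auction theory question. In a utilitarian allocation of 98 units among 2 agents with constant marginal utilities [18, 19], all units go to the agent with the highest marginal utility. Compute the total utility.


Step 1: The marginal utilities are [18, 19]
Step 2: The highest marginal utility is 19
Step 3: All 98 units go to that agent
Step 4: Total utility = 19 * 98 = 1862

1862


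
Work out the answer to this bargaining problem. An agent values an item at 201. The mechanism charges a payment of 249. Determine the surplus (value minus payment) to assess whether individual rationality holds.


Step 1: Surplus = value - payment = 201 - 249 = -48
Step 2: IR is violated (surplus < 0)

-48


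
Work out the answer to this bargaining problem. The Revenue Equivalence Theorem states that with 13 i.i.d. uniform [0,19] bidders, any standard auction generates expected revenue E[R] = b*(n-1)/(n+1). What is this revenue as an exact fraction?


Step 1: By Revenue Equivalence, expected revenue = b*(n-1)/(n+1)
Step 2: Substituting n = 13, b = 19
Step 3: Revenue = 19*(13-1)/(13+1) = 19*12/14
Step 4: Revenue = 228/14 = 114/7

114/7


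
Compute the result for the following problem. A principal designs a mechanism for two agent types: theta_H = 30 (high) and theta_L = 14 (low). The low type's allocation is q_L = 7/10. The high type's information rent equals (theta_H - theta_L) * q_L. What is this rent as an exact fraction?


Step 1: theta_H - theta_L = 30 - 14 = 16
Step 2: Information rent = (theta_H - theta_L) * q_L
Step 3: = 16 * 7/10
Step 4: = 56/5

56/5


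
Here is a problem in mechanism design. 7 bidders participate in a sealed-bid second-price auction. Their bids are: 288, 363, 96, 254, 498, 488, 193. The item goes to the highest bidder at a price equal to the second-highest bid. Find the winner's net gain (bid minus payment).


Step 1: Sort bids in descending order: 498, 488, 363, 288, 254, 193, 96
Step 2: The winning bid is the highest: 498
Step 3: The payment equals the second-highest bid: 488
Step 4: Surplus = winner's bid - payment = 498 - 488 = 10

10


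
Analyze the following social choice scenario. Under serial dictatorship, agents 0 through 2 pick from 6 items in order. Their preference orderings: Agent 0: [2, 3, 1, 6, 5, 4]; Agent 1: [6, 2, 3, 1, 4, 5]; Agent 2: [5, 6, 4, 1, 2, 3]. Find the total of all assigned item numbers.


Step 1: Agent 0 picks item 2
Step 2: Agent 1 picks item 6
Step 3: Agent 2 picks item 5
Step 4: Sum = 2 + 6 + 5 = 13

13


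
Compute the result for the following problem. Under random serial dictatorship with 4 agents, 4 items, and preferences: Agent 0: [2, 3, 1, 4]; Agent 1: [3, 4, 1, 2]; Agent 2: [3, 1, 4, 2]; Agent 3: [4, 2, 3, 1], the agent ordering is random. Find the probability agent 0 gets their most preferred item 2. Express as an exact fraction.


Step 1: Agent 0 wants item 2
Step 2: There are 24 possible orderings of agents
Step 3: In 23 orderings, agent 0 gets item 2
Step 4: Probability = 23/24

23/24


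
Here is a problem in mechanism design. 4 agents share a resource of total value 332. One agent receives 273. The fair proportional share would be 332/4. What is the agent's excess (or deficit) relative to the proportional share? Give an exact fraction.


Step 1: Proportional share = 332/4 = 83
Step 2: Agent's actual allocation = 273
Step 3: Excess = 273 - 83 = 190

190


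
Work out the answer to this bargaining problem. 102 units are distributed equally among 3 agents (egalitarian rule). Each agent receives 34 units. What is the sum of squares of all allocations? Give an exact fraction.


Step 1: Each agent's share = 102/3 = 34
Step 2: Square of each share = (34)^2 = 1156
Step 3: Sum of squares = 3 * 1156 = 3468

3468


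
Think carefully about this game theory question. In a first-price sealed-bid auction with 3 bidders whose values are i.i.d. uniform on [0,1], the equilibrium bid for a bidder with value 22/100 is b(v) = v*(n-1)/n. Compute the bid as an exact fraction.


Step 1: The symmetric BNE bidding function is b(v) = v * (n-1) / n
Step 2: Substitute v = 11/50 and n = 3
Step 3: b = 11/50 * 2/3
Step 4: b = 11/75

11/75


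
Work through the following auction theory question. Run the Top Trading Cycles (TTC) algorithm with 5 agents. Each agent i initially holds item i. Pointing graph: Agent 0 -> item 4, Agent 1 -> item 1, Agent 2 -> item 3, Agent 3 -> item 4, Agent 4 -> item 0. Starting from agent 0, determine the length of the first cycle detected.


Step 1: Trace the pointer graph from agent 0: 0 -> 4 -> 0
Step 2: A cycle is detected when we revisit agent 0
Step 3: The cycle is: 0 -> 4 -> 0
Step 4: Cycle length = 2

2


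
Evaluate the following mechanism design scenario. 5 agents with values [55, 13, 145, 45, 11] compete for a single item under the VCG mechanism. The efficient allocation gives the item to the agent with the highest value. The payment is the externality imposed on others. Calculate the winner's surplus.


Step 1: The winner is the agent with the highest value: agent 2 with value 145
Step 2: Values of other agents: [55, 13, 45, 11]
Step 3: VCG payment = max of others' values = 55
Step 4: Surplus = 145 - 55 = 90

90


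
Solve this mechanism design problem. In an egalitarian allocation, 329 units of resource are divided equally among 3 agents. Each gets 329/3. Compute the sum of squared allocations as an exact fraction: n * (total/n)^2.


Step 1: Each agent's share = 329/3
Step 2: Square of each share = (329/3)^2 = 108241/9
Step 3: Sum of squares = 3 * 108241/9 = 108241/3

108241/3


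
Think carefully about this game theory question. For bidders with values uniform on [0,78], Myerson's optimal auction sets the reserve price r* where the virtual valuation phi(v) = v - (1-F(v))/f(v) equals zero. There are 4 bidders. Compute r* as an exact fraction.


Step 1: For U[0,78], F(v) = v/78 and f(v) = 1/78
Step 2: phi(v) = v - (1 - v/78)/(1/78) = v - (78 - v) = 2v - 78
Step 3: Set phi(r*) = 0: 2r* - 78 = 0
Step 4: r* = 78/2 = 39 (the number of bidders n = 4 does not enter)

39


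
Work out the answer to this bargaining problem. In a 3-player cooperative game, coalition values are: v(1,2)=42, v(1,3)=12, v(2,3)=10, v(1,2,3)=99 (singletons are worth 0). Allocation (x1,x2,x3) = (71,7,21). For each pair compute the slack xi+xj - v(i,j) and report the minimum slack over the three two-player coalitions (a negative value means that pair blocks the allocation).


Step 1: Slack for coalition (1,2): x1+x2 - v12 = 78 - 42 = 36
Step 2: Slack for coalition (1,3): x1+x3 - v13 = 92 - 12 = 80
Step 3: Slack for coalition (2,3): x2+x3 - v23 = 28 - 10 = 18
Step 4: Minimum slack = min(36, 80, 18) = 18, attained by (2,3); no pair can gain by deviating, so the allocation is in the core

18


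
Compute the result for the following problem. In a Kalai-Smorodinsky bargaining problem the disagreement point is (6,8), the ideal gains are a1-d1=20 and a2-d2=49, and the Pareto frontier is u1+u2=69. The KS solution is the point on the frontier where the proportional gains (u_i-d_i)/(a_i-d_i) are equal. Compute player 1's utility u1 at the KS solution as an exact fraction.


Step 1: At the KS point, (u1-d1)/r1 = (u2-d2)/r2 = t and u1+u2 = 69
Step 2: u1 = d1 + r1*t and u2 = d2 + r2*t, so (d1 + r1*t) + (d2 + r2*t) = 69
Step 3: t = (69 - 6 - 8)/(20 + 49) = 55/69
Step 4: u1 = d1 + r1*t = 6 + 20 * 55/69 = 1514/69
Step 5: (Check: u2 = d2 + r2*t = 3247/69; u1+u2 = 1514/69 + 3247/69 = 69, on the frontier.)

1514/69


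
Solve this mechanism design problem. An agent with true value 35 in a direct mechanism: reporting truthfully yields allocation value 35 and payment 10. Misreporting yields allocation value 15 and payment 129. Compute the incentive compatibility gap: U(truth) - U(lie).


Step 1: U(truth) = value - payment = 35 - 10 = 25
Step 2: U(lie) = allocation - payment = 15 - 129 = -114
Step 3: IC gap = 25 - (-114) = 139

139


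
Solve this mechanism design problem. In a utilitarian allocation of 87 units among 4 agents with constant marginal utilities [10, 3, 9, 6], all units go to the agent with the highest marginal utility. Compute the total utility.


Step 1: The marginal utilities are [10, 3, 9, 6]
Step 2: The highest marginal utility is 10
Step 3: All 87 units go to that agent
Step 4: Total utility = 10 * 87 = 870

870


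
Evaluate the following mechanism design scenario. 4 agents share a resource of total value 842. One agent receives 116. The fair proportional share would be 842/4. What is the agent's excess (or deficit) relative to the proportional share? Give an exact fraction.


Step 1: Proportional share = 842/4 = 421/2
Step 2: Agent's actual allocation = 116
Step 3: Excess = 116 - 421/2 = -189/2

-189/2


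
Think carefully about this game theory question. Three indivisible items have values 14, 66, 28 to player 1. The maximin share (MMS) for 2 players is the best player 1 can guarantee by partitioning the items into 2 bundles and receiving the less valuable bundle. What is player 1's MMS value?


Step 1: Item values = 14, 66, 28
Step 2: Enumerate all 2-bundle partitions and take the smaller bundle:
  Partition 1: {14} vs {66,28} -> bundles 14, 94; min = 14
  Partition 2: {66} vs {14,28} -> bundles 66, 42; min = 42
  Partition 3: {28} vs {14,66} -> bundles 28, 80; min = 28
Step 3: MMS = max(14, 42, 28) = 42

42


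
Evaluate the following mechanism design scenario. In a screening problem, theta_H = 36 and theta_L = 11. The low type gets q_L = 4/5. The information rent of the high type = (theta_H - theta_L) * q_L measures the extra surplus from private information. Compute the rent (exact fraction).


Step 1: theta_H - theta_L = 36 - 11 = 25
Step 2: Information rent = (theta_H - theta_L) * q_L
Step 3: = 25 * 4/5
Step 4: = 20

20


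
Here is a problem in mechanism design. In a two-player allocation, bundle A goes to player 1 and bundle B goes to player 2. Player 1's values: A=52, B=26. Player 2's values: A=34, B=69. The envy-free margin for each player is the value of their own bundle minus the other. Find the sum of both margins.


Step 1: Player 1's margin = v1(A) - v1(B) = 52 - 26 = 26
Step 2: Player 2's margin = v2(B) - v2(A) = 69 - 34 = 35
Step 3: Total margin = 26 + 35 = 61

61


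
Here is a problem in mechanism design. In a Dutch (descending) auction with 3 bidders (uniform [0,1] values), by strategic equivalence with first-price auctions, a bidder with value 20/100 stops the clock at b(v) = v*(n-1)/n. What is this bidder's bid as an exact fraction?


Step 1: Dutch auctions are strategically equivalent to first-price auctions
Step 2: The equilibrium bid is b(v) = v*(n-1)/n
Step 3: b = 1/5 * 2/3
Step 4: b = 2/15

2/15


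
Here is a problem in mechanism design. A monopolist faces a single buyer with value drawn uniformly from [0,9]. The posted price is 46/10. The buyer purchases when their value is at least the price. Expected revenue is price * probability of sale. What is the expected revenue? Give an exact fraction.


Step 1: Posted price r = 23/5, value support [0,9]
Step 2: P(v >= r) = (9 - 23/5)/9 = 22/45
Step 3: Expected revenue = r * P(v >= r) = 23/5 * 22/45
Step 4: Revenue = 506/225

506/225


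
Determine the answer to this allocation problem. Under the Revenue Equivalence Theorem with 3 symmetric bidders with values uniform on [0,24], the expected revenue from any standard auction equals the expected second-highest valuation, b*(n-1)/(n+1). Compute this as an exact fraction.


Step 1: By Revenue Equivalence, expected revenue = b*(n-1)/(n+1)
Step 2: Substituting n = 3, b = 24
Step 3: Revenue = 24*(3-1)/(3+1) = 24*2/4
Step 4: Revenue = 48/4 = 12

12


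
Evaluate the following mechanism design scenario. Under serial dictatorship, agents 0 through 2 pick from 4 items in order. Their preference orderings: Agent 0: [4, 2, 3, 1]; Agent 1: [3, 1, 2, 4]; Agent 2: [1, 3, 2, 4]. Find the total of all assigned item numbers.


Step 1: Agent 0 picks item 4
Step 2: Agent 1 picks item 3
Step 3: Agent 2 picks item 1
Step 4: Sum = 4 + 3 + 1 = 8

8


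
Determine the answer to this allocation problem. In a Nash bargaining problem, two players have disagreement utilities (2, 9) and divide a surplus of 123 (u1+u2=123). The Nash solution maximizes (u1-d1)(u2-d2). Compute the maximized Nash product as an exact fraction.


Step 1: The Nash solution splits surplus symmetrically above the disagreement point
Step 2: u1 = (total + d1 - d2)/2 = (123 + 2 - 9)/2 = 58
Step 3: u2 = (total - d1 + d2)/2 = (123 - 2 + 9)/2 = 65
Step 4: Nash product = (58 - 2) * (65 - 9)
Step 5: = 56 * 56 = 3136

3136


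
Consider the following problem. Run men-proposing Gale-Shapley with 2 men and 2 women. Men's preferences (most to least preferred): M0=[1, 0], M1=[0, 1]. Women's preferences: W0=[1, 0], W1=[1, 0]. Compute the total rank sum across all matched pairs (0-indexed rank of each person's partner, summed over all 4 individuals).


Step 1: Run Gale-Shapley (men propose, women hold best offer):
  M0 proposes to W1; she accepts
  M1 proposes to W0; she accepts
Step 2: Final matching: W0-M1, W1-M0
Step 3: 0-indexed ranks (man's rank of his match, then woman's): 0 + 0 + 0 + 1
Step 4: Total rank sum = 1

1


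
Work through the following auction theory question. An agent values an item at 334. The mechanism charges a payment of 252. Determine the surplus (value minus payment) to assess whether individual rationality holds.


Step 1: Surplus = value - payment = 334 - 252 = 82
Step 2: IR is satisfied (surplus >= 0)

82
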